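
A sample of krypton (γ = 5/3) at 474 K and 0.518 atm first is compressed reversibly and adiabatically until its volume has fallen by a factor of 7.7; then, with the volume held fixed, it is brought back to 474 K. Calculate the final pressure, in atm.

P₃ ≈ 3.99 atm

Adiabatic step (PV^γ = const): P₂ = 0.518×7.7^(5/3) = 15.55 atm; T₂ = 474×7.7^(2/3) = 1848 K.
Isochoric: P₃ = P₂(T₃/T₂) = 15.55 × (474/1848) = 3.989 atm.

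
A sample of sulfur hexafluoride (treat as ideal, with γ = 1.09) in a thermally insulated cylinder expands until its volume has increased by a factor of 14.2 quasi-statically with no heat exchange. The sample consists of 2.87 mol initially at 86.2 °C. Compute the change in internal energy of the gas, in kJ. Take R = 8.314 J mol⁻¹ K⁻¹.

Adiabatic: T₁V₁^(γ−1) = T₂V₂^(γ−1) ⇒ T₂ = T₁ (V₁/V₂)^(γ−1).
T₁ = 86.2 °C = 359.3 K.
T₂ = 359.3 × (1/14.2)^(0.09) = 283 K.
Q = 0, so ΔU = W_on_gas = nCᵥΔT with Cᵥ = R/(γ−1) = 92.38 J/(mol·K).
ΔU = 2.87 × 92.38 × (283 − 359.3) = -20240 J.

ΔU ≈ -20.2 kJ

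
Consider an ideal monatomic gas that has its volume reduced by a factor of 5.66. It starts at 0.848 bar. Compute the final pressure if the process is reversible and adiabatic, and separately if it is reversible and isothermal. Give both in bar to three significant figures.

adiabatic: 15.2 bar; isothermal: 4.80 bar

For a monatomic ideal gas γ = 5/3.
Isothermal: P₂ = P₁(V₁/V₂) = 0.848×5.66 = 4.8 bar.
Adiabatic: P₂ = P₁(V₁/V₂)^γ = 0.848×5.66^(5/3) = 15.24 bar.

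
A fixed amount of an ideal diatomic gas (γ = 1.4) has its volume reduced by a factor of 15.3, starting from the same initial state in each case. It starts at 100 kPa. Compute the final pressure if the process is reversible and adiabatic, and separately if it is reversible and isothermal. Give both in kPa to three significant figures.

Isothermal: P₂ = P₁(V₁/V₂) = 100×15.3 = 1530 kPa.
Adiabatic: P₂ = P₁(V₁/V₂)^γ = 100×15.3^(1.4) = 4556 kPa.

adiabatic: 4560 kPa; isothermal: 1530 kPa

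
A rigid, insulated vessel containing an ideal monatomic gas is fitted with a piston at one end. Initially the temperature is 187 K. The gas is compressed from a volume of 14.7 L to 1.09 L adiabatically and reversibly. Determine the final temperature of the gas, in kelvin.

T₂ ≈ 1060 K

Adiabatic: T₁V₁^(γ−1) = T₂V₂^(γ−1) ⇒ T₂ = T₁ (V₁/V₂)^(γ−1).
For a monatomic ideal gas γ = 5/3, so γ−1 = 2/3.
T₂ = 187 × (14.7/1.09)^(2/3) = 1060 K.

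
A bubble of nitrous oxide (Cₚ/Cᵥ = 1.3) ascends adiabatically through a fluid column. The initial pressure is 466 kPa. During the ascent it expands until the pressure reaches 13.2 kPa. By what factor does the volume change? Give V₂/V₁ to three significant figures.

V₂/V₁ ≈ 15.5

From PV^γ = const, V₂/V₁ = (P₁/P₂)^(1/γ).
V₂/V₁ = (466/13.2)^(0.769) = 15.51.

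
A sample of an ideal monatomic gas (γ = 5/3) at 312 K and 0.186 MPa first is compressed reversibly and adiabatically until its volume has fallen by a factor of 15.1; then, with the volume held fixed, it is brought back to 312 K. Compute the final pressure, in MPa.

P₃ ≈ 2.81 MPa

Adiabatic step (PV^γ = const): P₂ = 0.186×15.1^(5/3) = 17.16 MPa; T₂ = 312×15.1^(2/3) = 1906 K.
Isochoric: P₃ = P₂(T₃/T₂) = 17.16 × (312/1906) = 2.809 MPa.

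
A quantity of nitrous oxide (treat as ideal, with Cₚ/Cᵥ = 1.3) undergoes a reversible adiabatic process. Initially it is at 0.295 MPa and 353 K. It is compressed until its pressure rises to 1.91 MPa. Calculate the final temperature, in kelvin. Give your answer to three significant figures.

Adiabatic: T₂/T₁ = (P₂/P₁)^((γ−1)/γ).
T₂ = 353 × (1.91/0.295)^(0.231) = 543.2 K.

T₂ ≈ 543 K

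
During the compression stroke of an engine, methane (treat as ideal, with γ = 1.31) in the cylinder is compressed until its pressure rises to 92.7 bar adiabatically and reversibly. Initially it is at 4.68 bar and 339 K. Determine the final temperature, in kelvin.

T₂ ≈ 687 K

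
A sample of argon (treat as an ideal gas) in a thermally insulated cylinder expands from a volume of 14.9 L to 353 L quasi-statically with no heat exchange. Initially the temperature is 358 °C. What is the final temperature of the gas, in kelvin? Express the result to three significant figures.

For a reversible adiabat TV^(γ−1) is constant, so T₂ = T₁ (V₁/V₂)^(γ−1).
For a monatomic ideal gas γ = 5/3, so γ−1 = 2/3.
T₁ = 358 °C = 631.1 K.
T₂ = 631.1 × (14.9/353)^(2/3) = 76.51 K.

T₂ ≈ 76.5 K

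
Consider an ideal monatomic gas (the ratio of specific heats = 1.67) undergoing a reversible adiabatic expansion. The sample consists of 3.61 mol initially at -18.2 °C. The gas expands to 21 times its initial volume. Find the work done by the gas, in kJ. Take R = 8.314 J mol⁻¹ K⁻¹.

W ≈ 9.94 kJ

For a reversible adiabat TV^(γ−1) is constant, so T₂ = T₁ (V₁/V₂)^(γ−1).
T₁ = -18.2 °C = 254.9 K.
T₂ = 254.9 × (1/21)^(0.67) = 33.16 K.
Q = 0, so ΔU = W_on_gas = nCᵥΔT with Cᵥ = R/(γ−1) = 12.41 J/(mol·K).
ΔU = 3.61 × 12.41 × (33.16 − 254.9) = -9936 J.
Work done by the gas = −ΔU = 9936 J.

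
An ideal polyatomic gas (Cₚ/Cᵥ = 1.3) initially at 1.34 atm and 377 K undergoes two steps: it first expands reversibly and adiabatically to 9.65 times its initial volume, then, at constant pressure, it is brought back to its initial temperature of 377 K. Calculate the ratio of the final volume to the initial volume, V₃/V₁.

Adiabatic step: V₂/V₁ = 9.65; T₂ = T₁·(1/9.65)^(0.3) = 191 K.
Isobaric step: V₃/V₂ = T₃/T₂ = 377/191.
V₃/V₁ = (V₂/V₁)(V₃/V₂) = 9.65 × (377/191) = 19.05.

V₃/V₁ ≈ 19.0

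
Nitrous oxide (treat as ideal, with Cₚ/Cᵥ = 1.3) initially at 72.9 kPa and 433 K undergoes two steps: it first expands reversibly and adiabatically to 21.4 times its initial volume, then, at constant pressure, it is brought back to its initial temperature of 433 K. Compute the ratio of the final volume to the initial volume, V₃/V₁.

V₃/V₁ ≈ 53.6

Adiabatic step: V₂/V₁ = 21.4; T₂ = T₁·(1/21.4)^(0.3) = 172.7 K.
Isobaric step: V₃/V₂ = T₃/T₂ = 433/172.7.
V₃/V₁ = (V₂/V₁)(V₃/V₂) = 21.4 × (433/172.7) = 53.65.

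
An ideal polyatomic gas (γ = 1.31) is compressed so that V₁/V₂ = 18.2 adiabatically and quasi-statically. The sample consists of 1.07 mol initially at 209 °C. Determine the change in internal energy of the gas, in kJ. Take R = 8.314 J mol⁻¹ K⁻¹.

ΔU ≈ 20.2 kJ

Adiabatic: T₁V₁^(γ−1) = T₂V₂^(γ−1) ⇒ T₂ = T₁ (V₁/V₂)^(γ−1).
T₁ = 209 °C = 482.1 K.
T₂ = 482.1 × 18.2^(0.31) = 1185 K.
Q = 0, so ΔU = W_on_gas = nCᵥΔT with Cᵥ = R/(γ−1) = 26.82 J/(mol·K).
ΔU = 1.07 × 26.82 × (1185 − 482.1) = 20180 J.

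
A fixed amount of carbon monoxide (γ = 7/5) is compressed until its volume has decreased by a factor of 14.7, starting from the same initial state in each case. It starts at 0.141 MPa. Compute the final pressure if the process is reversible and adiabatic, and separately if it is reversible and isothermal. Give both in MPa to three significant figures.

adiabatic: 6.07 MPa; isothermal: 2.07 MPa

Isothermal: P₂ = P₁(V₁/V₂) = 0.141×14.7 = 2.073 MPa.
Adiabatic: P₂ = P₁(V₁/V₂)^γ = 0.141×14.7^(7/5) = 6.074 MPa.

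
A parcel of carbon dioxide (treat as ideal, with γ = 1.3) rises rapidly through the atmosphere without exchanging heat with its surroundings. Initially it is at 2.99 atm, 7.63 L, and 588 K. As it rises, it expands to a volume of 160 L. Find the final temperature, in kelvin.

T₂ ≈ 236 K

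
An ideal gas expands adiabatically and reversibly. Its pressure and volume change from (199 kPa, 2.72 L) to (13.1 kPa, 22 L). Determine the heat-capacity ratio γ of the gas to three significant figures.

γ ≈ 1.30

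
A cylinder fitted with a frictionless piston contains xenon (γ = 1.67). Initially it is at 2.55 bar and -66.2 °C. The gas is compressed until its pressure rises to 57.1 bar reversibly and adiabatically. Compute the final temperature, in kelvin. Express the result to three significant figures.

T₂ ≈ 720 K

Adiabatic: T₂/T₁ = (P₂/P₁)^((γ−1)/γ).
T₁ = -66.2 °C = 206.9 K.
T₂ = 206.9 × (57.1/2.55)^(0.401) = 720.3 K.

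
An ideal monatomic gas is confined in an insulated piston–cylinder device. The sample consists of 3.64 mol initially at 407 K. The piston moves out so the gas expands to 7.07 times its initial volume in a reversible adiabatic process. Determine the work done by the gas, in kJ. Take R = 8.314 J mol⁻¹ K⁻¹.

For a reversible adiabat TV^(γ−1) is constant, so T₂ = T₁ (V₁/V₂)^(γ−1).
γ = 5/3 for a monatomic ideal gas, so γ−1 = 2/3.
T₂ = 407 × (1/7.07)^(2/3) = 110.5 K.
Q = 0, so ΔU = W_on_gas = nCᵥΔT with Cᵥ = R/(γ−1) = 12.47 J/(mol·K).
ΔU = 3.64 × 12.47 × (110.5 − 407) = -13460 J.
Work done by the gas = −ΔU = 13460 J.

W ≈ 13.5 kJ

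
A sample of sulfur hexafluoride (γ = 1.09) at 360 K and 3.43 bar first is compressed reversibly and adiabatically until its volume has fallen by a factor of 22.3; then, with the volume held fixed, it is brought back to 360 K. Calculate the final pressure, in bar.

Adiabatic step (PV^γ = const): P₂ = 3.43×22.3^(1.09) = 101.1 bar; T₂ = 360×22.3^(0.09) = 476 K.
Isochoric: P₃ = P₂(T₃/T₂) = 101.1 × (360/476) = 76.49 bar.

P₃ ≈ 76.5 bar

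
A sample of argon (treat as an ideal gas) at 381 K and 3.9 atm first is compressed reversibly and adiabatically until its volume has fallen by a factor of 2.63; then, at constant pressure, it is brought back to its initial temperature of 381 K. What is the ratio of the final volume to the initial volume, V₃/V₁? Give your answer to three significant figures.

V₃/V₁ ≈ 0.200

For a monatomic ideal gas γ = 5/3.
Adiabatic step: V₂/V₁ = 0.3802; T₂ = T₁·2.63^(2/3) = 725.9 K.
Isobaric step: V₃/V₂ = T₃/T₂ = 381/725.9.
V₃/V₁ = (V₂/V₁)(V₃/V₂) = 0.3802 × (381/725.9) = 0.1996.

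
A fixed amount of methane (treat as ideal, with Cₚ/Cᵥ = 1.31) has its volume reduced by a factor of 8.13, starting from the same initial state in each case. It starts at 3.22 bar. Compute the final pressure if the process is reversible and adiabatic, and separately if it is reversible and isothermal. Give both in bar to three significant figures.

Isothermal: P₂ = P₁(V₁/V₂) = 3.22×8.13 = 26.18 bar.
Adiabatic: P₂ = P₁(V₁/V₂)^γ = 3.22×8.13^(1.31) = 50.13 bar.

adiabatic: 50.1 bar; isothermal: 26.2 bar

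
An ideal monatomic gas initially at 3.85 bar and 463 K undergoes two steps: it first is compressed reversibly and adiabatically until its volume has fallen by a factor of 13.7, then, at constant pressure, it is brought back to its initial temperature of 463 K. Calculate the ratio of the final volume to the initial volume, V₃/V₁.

V₃/V₁ ≈ 0.0127

For a monatomic ideal gas γ = 5/3.
Adiabatic step: V₂/V₁ = 0.07299; T₂ = T₁·13.7^(2/3) = 2651 K.
Isobaric step: V₃/V₂ = T₃/T₂ = 463/2651.
V₃/V₁ = (V₂/V₁)(V₃/V₂) = 0.07299 × (463/2651) = 0.01275.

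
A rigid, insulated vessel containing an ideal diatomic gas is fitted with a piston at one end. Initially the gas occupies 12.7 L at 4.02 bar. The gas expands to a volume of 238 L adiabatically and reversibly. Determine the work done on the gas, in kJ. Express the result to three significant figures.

γ = 7/5 for a diatomic ideal gas.
P₂ = P₁(V₁/V₂)^γ = 4.02×(12.7/238)^(7/5) = 0.06643 bar.
For a reversible adiabat, W_by_gas = (P₁V₁ − P₂V₂)/(γ−1).
W_by = (402000×0.0127 − 6643×0.238) / (2/5) = 8811 J.
W_on_gas = −W_by = -8811 J.

W ≈ -8.81 kJ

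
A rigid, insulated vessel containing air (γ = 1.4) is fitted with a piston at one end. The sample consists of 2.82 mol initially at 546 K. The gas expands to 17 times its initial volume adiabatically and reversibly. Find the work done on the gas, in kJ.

For a reversible adiabat TV^(γ−1) is constant, so T₂ = T₁ (V₁/V₂)^(γ−1).
T₂ = 546 × (1/17)^(0.4) = 175.8 K.
Q = 0, so ΔU = W_on_gas = nCᵥΔT with Cᵥ = R/(γ−1) = 20.79 J/(mol·K).
ΔU = 2.82 × 20.79 × (175.8 − 546) = -21700 J.

W ≈ -21.7 kJ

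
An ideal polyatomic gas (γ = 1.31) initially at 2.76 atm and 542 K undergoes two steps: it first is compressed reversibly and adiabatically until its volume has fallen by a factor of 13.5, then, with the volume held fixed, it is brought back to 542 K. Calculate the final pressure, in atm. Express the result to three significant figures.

P₃ ≈ 37.3 atm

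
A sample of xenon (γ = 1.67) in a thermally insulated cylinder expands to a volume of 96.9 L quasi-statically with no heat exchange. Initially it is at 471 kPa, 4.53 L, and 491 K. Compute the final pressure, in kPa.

Adiabatic: P₁V₁^γ = P₂V₂^γ ⇒ P₂ = P₁ (V₁/V₂)^γ.
P₂ = 471 × (4.53/96.9)^(1.67) = 2.828 kPa.

P₂ ≈ 2.83 kPa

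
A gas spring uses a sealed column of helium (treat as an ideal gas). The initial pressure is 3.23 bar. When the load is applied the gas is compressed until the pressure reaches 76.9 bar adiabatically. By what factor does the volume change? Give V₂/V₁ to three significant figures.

V₂/V₁ ≈ 0.149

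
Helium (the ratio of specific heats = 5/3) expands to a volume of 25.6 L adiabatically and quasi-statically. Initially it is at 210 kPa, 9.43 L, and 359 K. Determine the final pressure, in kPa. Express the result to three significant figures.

P₂ ≈ 39.8 kPa

Since PV^γ is constant along a reversible adiabat, P₂ = P₁ (V₁/V₂)^γ.
P₂ = 210 × (9.43/25.6)^(5/3) = 39.75 kPa.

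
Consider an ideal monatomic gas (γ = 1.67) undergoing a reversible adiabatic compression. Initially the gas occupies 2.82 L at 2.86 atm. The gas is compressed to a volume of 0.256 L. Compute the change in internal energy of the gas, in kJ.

ΔU ≈ 4.87 kJ

P₂ = P₁(V₁/V₂)^γ = 2.86×(2.82/0.256)^(1.67) = 157.2 atm.
For a reversible adiabat, W_by_gas = (P₁V₁ − P₂V₂)/(γ−1).
W_by = (289800×0.00282 − 1.593×10^7×0.000256) / (0.67) = -4867 J.
Q = 0 ⇒ ΔU = −W_by = 4867 J.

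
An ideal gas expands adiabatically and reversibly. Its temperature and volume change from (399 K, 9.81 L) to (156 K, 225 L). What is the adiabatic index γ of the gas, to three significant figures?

γ ≈ 1.30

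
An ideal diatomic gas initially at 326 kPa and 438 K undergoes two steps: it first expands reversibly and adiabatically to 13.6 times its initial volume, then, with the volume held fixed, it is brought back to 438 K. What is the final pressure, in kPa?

P₃ ≈ 24.0 kPa

For a diatomic ideal gas γ = 7/5.
Adiabatic step (PV^γ = const): P₂ = 326×(1/13.6)^(7/5) = 8.438 kPa; T₂ = 438×(1/13.6)^(2/5) = 154.2 K.
Isochoric: P₃ = P₂(T₃/T₂) = 8.438 × (438/154.2) = 23.97 kPa.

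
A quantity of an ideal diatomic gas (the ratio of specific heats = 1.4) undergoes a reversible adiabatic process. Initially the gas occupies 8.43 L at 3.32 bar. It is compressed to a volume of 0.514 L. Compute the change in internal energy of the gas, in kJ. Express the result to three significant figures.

P₂ = P₁(V₁/V₂)^γ = 3.32×(8.43/0.514)^(1.4) = 166.7 bar.
For a reversible adiabat, W_by_gas = (P₁V₁ − P₂V₂)/(γ−1).
W_by = (332000×0.00843 − 1.667×10^7×0.000514) / (0.4) = -14420 J.
Q = 0 ⇒ ΔU = −W_by = 14420 J.

ΔU ≈ 14.4 kJ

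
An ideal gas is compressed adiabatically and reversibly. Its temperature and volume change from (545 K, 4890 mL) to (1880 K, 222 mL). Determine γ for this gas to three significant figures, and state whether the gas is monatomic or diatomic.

TV^(γ−1) = const ⇒ γ − 1 = ln(T₂/T₁) / ln(V₁/V₂).
γ = 1 + ln(1880/545) / ln(4890/222) = 1.4.
γ ≈ 1.40 is close to 7/5, so the gas is diatomic.

γ ≈ 1.40; diatomic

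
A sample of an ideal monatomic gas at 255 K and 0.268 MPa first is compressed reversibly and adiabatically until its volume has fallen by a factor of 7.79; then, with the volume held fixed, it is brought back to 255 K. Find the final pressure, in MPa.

P₃ ≈ 2.09 MPa

For a monatomic ideal gas γ = 5/3.
Adiabatic step (PV^γ = const): P₂ = 0.268×7.79^(5/3) = 8.204 MPa; T₂ = 255×7.79^(2/3) = 1002 K.
Isochoric: P₃ = P₂(T₃/T₂) = 8.204 × (255/1002) = 2.088 MPa.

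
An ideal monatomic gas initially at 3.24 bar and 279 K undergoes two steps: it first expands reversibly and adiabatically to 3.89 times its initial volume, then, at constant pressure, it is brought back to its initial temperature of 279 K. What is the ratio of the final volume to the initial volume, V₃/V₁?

For a monatomic ideal gas γ = 5/3.
Adiabatic step: V₂/V₁ = 3.89; T₂ = T₁·(1/3.89)^(2/3) = 112.8 K.
Isobaric step: V₃/V₂ = T₃/T₂ = 279/112.8.
V₃/V₁ = (V₂/V₁)(V₃/V₂) = 3.89 × (279/112.8) = 9.622.

V₃/V₁ ≈ 9.62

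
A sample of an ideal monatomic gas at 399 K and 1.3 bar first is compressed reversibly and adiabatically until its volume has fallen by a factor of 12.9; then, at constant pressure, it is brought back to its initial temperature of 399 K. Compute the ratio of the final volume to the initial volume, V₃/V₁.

For a monatomic ideal gas γ = 5/3.
Adiabatic step: V₂/V₁ = 0.07752; T₂ = T₁·12.9^(2/3) = 2195 K.
Isobaric step: V₃/V₂ = T₃/T₂ = 399/2195.
V₃/V₁ = (V₂/V₁)(V₃/V₂) = 0.07752 × (399/2195) = 0.01409.

V₃/V₁ ≈ 0.0141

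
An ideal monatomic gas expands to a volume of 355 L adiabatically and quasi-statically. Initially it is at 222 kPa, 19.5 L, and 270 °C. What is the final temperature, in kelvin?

T₂ ≈ 78.5 K

Adiabatic: T₁V₁^(γ−1) = T₂V₂^(γ−1) ⇒ T₂ = T₁ (V₁/V₂)^(γ−1).
γ = 5/3 for a monatomic ideal gas.
T₁ = 270 °C = 543.1 K.
T₂ = 543.1 × (19.5/355)^(2/3) = 78.49 K.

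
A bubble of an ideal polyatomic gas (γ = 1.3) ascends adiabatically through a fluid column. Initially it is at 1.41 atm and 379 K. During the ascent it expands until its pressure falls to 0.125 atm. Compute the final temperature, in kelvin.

T₂ ≈ 217 K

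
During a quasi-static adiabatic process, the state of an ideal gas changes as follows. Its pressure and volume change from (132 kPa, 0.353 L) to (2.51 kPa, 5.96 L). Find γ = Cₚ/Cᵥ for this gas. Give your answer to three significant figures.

PV^γ = const ⇒ γ = ln(P₂/P₁) / ln(V₁/V₂).
γ = ln(2.51/132) / ln(0.353/5.96) = 1.402.

γ ≈ 1.40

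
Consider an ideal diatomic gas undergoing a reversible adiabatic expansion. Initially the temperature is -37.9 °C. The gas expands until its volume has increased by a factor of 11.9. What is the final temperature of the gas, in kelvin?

T₂ ≈ 87.4 K

For a reversible adiabat TV^(γ−1) is constant, so T₂ = T₁ (V₁/V₂)^(γ−1).
For a diatomic ideal gas γ = 7/5, so γ−1 = 2/5.
T₁ = -37.9 °C = 235.2 K.
T₂ = 235.2 × (1/11.9)^(2/5) = 87.36 K.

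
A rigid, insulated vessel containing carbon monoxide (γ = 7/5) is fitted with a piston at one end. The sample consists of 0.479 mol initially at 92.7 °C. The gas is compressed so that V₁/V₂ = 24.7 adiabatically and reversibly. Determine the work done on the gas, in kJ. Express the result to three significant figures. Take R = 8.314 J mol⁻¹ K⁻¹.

W ≈ 9.49 kJ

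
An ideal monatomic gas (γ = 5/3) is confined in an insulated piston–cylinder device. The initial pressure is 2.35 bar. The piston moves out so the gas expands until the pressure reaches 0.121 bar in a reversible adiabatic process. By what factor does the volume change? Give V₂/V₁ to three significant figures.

V₂/V₁ ≈ 5.93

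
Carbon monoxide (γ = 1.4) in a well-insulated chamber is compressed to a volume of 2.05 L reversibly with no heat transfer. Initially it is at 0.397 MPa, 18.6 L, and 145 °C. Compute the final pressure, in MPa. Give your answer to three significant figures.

Adiabatic: P₁V₁^γ = P₂V₂^γ ⇒ P₂ = P₁ (V₁/V₂)^γ.
P₂ = 0.397 × (18.6/2.05)^(1.4) = 8.703 MPa.

P₂ ≈ 8.70 MPa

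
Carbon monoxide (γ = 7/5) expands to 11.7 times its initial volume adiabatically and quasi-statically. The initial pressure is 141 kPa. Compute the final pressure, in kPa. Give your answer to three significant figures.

Adiabatic: P₁V₁^γ = P₂V₂^γ ⇒ P₂ = P₁ (V₁/V₂)^γ.
P₂ = 141 × (1/11.7)^(7/5) = 4.506 kPa.

P₂ ≈ 4.51 kPa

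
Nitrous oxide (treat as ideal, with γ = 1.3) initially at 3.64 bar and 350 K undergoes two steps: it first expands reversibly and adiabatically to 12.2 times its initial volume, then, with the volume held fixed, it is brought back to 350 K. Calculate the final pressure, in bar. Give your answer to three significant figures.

Adiabatic step (PV^γ = const): P₂ = 3.64×(1/12.2)^(1.3) = 0.1409 bar; T₂ = 350×(1/12.2)^(0.3) = 165.3 K.
Isochoric: P₃ = P₂(T₃/T₂) = 0.1409 × (350/165.3) = 0.2984 bar.

P₃ ≈ 0.298 bar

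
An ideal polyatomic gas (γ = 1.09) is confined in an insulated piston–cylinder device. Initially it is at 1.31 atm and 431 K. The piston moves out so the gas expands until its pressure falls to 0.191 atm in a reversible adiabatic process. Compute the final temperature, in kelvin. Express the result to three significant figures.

Adiabatic: T₂/T₁ = (P₂/P₁)^((γ−1)/γ).
T₂ = 431 × (0.191/1.31)^(0.0826) = 367.6 K.

T₂ ≈ 368 K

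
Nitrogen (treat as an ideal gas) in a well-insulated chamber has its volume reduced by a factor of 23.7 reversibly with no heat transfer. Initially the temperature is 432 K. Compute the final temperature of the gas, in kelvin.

T₂ ≈ 1530 K

Adiabatic: T₁V₁^(γ−1) = T₂V₂^(γ−1) ⇒ T₂ = T₁ (V₁/V₂)^(γ−1).
For a diatomic ideal gas γ = 7/5, so γ−1 = 2/5.
T₂ = 432 × 23.7^(2/5) = 1532 K.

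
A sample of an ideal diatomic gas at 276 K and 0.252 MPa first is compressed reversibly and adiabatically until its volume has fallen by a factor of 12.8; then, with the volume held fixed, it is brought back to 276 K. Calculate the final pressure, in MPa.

For a diatomic ideal gas γ = 7/5.
Adiabatic step (PV^γ = const): P₂ = 0.252×12.8^(7/5) = 8.943 MPa; T₂ = 276×12.8^(2/5) = 765.2 K.
Isochoric: P₃ = P₂(T₃/T₂) = 8.943 × (276/765.2) = 3.226 MPa.

P₃ ≈ 3.23 MPa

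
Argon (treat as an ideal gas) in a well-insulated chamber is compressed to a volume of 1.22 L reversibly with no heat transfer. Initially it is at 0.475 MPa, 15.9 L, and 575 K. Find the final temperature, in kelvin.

For a reversible adiabat TV^(γ−1) is constant, so T₂ = T₁ (V₁/V₂)^(γ−1).
γ = 5/3 for a monatomic ideal gas.
T₂ = 575 × (15.9/1.22)^(2/3) = 3184 K.

T₂ ≈ 3180 K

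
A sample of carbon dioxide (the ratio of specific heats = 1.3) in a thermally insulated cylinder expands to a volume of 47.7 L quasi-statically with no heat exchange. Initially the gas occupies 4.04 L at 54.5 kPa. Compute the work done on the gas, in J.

W ≈ -384 J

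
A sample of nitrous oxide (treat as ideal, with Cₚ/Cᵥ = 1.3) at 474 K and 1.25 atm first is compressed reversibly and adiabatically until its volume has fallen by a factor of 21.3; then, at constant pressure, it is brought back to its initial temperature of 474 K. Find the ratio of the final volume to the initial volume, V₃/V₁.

V₃/V₁ ≈ 0.0188

Adiabatic step: V₂/V₁ = 0.04695; T₂ = T₁·21.3^(0.3) = 1187 K.
Isobaric step: V₃/V₂ = T₃/T₂ = 474/1187.
V₃/V₁ = (V₂/V₁)(V₃/V₂) = 0.04695 × (474/1187) = 0.01875.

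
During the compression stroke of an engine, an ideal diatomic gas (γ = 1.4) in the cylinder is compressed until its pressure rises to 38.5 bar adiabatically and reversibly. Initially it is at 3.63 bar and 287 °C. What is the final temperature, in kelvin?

T₂ ≈ 1100 K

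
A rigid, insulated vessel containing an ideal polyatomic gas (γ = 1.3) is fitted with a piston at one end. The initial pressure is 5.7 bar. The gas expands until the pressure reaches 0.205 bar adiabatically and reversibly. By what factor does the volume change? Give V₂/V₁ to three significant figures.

V₂/V₁ ≈ 12.9

From PV^γ = const, V₂/V₁ = (P₁/P₂)^(1/γ).
V₂/V₁ = (5.7/0.205)^(0.769) = 12.91.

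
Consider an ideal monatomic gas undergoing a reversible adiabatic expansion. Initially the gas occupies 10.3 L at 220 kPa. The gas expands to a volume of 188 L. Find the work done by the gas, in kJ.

W ≈ 2.91 kJ

γ = 5/3 for a monatomic ideal gas.
P₂ = P₁(V₁/V₂)^γ = 220×(10.3/188)^(5/3) = 1.739 kPa.
For a reversible adiabat, W_by_gas = (P₁V₁ − P₂V₂)/(γ−1).
W_by = (220000×0.0103 − 1739×0.188) / (2/3) = 2909 J.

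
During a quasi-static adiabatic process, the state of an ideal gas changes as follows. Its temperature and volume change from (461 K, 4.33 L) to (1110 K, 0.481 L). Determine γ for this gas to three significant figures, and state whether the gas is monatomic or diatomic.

TV^(γ−1) = const ⇒ γ − 1 = ln(T₂/T₁) / ln(V₁/V₂).
γ = 1 + ln(1110/461) / ln(4.33/0.481) = 1.4.
γ ≈ 1.40 is close to 7/5, so the gas is diatomic.

γ ≈ 1.40; diatomic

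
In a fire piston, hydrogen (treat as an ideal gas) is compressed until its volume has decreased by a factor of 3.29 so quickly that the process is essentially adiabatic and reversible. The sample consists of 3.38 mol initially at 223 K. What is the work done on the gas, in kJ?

Adiabatic: T₁V₁^(γ−1) = T₂V₂^(γ−1) ⇒ T₂ = T₁ (V₁/V₂)^(γ−1).
γ = 7/5 for a diatomic ideal gas, so γ−1 = 2/5.
T₂ = 223 × 3.29^(2/5) = 359.1 K.
Q = 0, so ΔU = W_on_gas = nCᵥΔT with Cᵥ = R/(γ−1) = 20.79 J/(mol·K).
ΔU = 3.38 × 20.79 × (359.1 − 223) = 9560 J.

W ≈ 9.56 kJ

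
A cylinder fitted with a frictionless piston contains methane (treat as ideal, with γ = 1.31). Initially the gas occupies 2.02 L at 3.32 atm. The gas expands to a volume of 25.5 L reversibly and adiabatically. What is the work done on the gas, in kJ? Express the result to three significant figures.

P₂ = P₁(V₁/V₂)^γ = 3.32×(2.02/25.5)^(1.31) = 0.1198 atm.
For a reversible adiabat, W_by_gas = (P₁V₁ − P₂V₂)/(γ−1).
W_by = (336400×0.00202 − 12140×0.0255) / (0.31) = 1193 J.
W_on_gas = −W_by = -1193 J.

W ≈ -1.19 kJ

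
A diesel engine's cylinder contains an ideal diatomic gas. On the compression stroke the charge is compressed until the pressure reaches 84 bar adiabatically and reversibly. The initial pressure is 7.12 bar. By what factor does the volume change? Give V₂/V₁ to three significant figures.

V₂/V₁ ≈ 0.172

From PV^γ = const, V₂/V₁ = (P₁/P₂)^(1/γ).
For a diatomic ideal gas γ = 7/5.
V₂/V₁ = (7.12/84)^(5/7) = 0.1716.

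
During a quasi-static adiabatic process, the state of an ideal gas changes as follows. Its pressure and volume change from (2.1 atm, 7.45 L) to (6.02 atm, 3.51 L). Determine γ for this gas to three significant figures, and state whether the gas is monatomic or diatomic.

γ ≈ 1.40; diatomic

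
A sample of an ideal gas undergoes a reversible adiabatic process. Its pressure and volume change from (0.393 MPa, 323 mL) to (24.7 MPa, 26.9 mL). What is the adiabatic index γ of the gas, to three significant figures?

PV^γ = const ⇒ γ = ln(P₂/P₁) / ln(V₁/V₂).
γ = ln(24.7/0.393) / ln(323/26.9) = 1.666.

γ ≈ 1.67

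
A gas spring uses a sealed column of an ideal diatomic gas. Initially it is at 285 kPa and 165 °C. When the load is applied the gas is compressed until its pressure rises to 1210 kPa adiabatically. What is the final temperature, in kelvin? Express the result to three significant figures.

T₂ ≈ 662 K

Adiabatic: T₂/T₁ = (P₂/P₁)^((γ−1)/γ).
For a diatomic ideal gas γ = 7/5, so (γ−1)/γ = 2/7.
T₁ = 165 °C = 438.1 K.
T₂ = 438.1 × (1210/285)^(2/7) = 662.3 K.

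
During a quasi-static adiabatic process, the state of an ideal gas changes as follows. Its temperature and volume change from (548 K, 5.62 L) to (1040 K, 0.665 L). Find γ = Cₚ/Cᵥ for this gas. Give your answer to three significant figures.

γ ≈ 1.30

TV^(γ−1) = const ⇒ γ − 1 = ln(T₂/T₁) / ln(V₁/V₂).
γ = 1 + ln(1040/548) / ln(5.62/0.665) = 1.3.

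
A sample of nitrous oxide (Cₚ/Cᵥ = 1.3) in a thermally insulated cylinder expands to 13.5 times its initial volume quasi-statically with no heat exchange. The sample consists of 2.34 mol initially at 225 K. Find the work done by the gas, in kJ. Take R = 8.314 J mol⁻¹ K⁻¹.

W ≈ 7.91 kJ

Adiabatic: T₁V₁^(γ−1) = T₂V₂^(γ−1) ⇒ T₂ = T₁ (V₁/V₂)^(γ−1).
T₂ = 225 × (1/13.5)^(0.3) = 103.1 K.
Q = 0, so ΔU = W_on_gas = nCᵥΔT with Cᵥ = R/(γ−1) = 27.71 J/(mol·K).
ΔU = 2.34 × 27.71 × (103.1 − 225) = -7908 J.
Work done by the gas = −ΔU = 7908 J.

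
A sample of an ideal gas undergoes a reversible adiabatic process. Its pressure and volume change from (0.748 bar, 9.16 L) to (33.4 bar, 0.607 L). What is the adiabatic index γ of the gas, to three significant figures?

PV^γ = const ⇒ γ = ln(P₂/P₁) / ln(V₁/V₂).
γ = ln(33.4/0.748) / ln(9.16/0.607) = 1.4.

γ ≈ 1.40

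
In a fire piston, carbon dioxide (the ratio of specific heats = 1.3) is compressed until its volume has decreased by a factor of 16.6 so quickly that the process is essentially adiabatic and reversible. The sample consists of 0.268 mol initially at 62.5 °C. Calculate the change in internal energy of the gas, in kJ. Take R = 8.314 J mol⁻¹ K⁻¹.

Adiabatic: T₁V₁^(γ−1) = T₂V₂^(γ−1) ⇒ T₂ = T₁ (V₁/V₂)^(γ−1).
T₁ = 62.5 °C = 335.6 K.
T₂ = 335.6 × 16.6^(0.3) = 779.7 K.
Q = 0, so ΔU = W_on_gas = nCᵥΔT with Cᵥ = R/(γ−1) = 27.71 J/(mol·K).
ΔU = 0.268 × 27.71 × (779.7 − 335.6) = 3298 J.

ΔU ≈ 3.30 kJ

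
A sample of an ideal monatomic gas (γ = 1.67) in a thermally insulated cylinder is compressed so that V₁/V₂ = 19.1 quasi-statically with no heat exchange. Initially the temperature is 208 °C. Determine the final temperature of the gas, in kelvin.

T₂ ≈ 3470 K

Adiabatic: T₁V₁^(γ−1) = T₂V₂^(γ−1) ⇒ T₂ = T₁ (V₁/V₂)^(γ−1).
T₁ = 208 °C = 481.1 K.
T₂ = 481.1 × 19.1^(0.67) = 3472 K.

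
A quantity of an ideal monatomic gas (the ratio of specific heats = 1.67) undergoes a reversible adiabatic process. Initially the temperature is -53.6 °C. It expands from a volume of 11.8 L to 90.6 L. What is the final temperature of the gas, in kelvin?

T₂ ≈ 56.0 K

Adiabatic: T₁V₁^(γ−1) = T₂V₂^(γ−1) ⇒ T₂ = T₁ (V₁/V₂)^(γ−1).
T₁ = -53.6 °C = 219.5 K.
T₂ = 219.5 × (11.8/90.6)^(0.67) = 56.03 K.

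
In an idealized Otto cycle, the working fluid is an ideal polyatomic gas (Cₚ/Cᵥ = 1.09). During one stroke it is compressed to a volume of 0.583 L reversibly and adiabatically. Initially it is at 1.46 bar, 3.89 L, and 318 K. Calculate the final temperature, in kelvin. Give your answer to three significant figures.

Adiabatic: T₁V₁^(γ−1) = T₂V₂^(γ−1) ⇒ T₂ = T₁ (V₁/V₂)^(γ−1).
T₂ = 318 × (3.89/0.583)^(0.09) = 377.2 K.

T₂ ≈ 377 K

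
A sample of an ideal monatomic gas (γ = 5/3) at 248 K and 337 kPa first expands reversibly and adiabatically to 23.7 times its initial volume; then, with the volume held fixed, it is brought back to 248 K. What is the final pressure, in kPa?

P₃ ≈ 14.2 kPa

Adiabatic step (PV^γ = const): P₂ = 337×(1/23.7)^(5/3) = 1.723 kPa; T₂ = 248×(1/23.7)^(2/3) = 30.06 K.
Isochoric: P₃ = P₂(T₃/T₂) = 1.723 × (248/30.06) = 14.22 kPa.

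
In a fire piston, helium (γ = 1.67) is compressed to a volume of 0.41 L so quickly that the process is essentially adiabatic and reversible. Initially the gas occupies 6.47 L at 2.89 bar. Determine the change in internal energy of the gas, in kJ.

P₂ = P₁(V₁/V₂)^γ = 2.89×(6.47/0.41)^(1.67) = 289.6 bar.
For a reversible adiabat, W_by_gas = (P₁V₁ − P₂V₂)/(γ−1).
W_by = (289000×0.00647 − 2.896×10^7×0.00041) / (0.67) = -14930 J.
Q = 0 ⇒ ΔU = −W_by = 14930 J.

ΔU ≈ 14.9 kJ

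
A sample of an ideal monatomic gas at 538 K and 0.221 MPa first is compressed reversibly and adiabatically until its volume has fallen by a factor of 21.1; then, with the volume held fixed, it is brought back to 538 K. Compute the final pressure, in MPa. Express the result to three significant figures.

For a monatomic ideal gas γ = 5/3.
Adiabatic step (PV^γ = const): P₂ = 0.221×21.1^(5/3) = 35.61 MPa; T₂ = 538×21.1^(2/3) = 4108 K.
Isochoric: P₃ = P₂(T₃/T₂) = 35.61 × (538/4108) = 4.663 MPa.

P₃ ≈ 4.66 MPa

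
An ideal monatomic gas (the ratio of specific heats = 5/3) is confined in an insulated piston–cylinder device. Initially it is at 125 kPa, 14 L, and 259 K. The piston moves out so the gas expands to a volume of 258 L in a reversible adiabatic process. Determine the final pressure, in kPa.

Since PV^γ is constant along a reversible adiabat, P₂ = P₁ (V₁/V₂)^γ.
P₂ = 125 × (14/258)^(5/3) = 0.9722 kPa.

P₂ ≈ 0.972 kPa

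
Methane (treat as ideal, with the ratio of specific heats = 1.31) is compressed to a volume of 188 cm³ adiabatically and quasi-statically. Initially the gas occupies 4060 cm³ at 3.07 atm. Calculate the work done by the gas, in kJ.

P₂ = P₁(V₁/V₂)^γ = 3.07×(4060/188)^(1.31) = 171.9 atm.
For a reversible adiabat, W_by_gas = (P₁V₁ − P₂V₂)/(γ−1).
W_by = (311100×0.00406 − 1.741×10^7×0.000188) / (0.31) = -6486 J.

W ≈ -6.49 kJ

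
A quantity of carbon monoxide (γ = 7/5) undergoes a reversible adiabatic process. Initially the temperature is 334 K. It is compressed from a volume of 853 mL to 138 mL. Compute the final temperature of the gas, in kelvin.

T₂ ≈ 692 K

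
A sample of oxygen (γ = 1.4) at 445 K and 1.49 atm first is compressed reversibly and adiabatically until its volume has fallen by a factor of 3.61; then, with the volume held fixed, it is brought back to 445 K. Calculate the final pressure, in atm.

Adiabatic step (PV^γ = const): P₂ = 1.49×3.61^(1.4) = 8.989 atm; T₂ = 445×3.61^(0.4) = 743.6 K.
Isochoric: P₃ = P₂(T₃/T₂) = 8.989 × (445/743.6) = 5.379 atm.

P₃ ≈ 5.38 atm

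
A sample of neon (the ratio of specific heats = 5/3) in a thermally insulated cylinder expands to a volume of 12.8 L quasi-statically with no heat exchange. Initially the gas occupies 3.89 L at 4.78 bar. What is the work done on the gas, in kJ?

W ≈ -1.53 kJ

P₂ = P₁(V₁/V₂)^γ = 4.78×(3.89/12.8)^(5/3) = 0.6566 bar.
For a reversible adiabat, W_by_gas = (P₁V₁ − P₂V₂)/(γ−1).
W_by = (478000×0.00389 − 65660×0.0128) / (2/3) = 1528 J.
W_on_gas = −W_by = -1528 J.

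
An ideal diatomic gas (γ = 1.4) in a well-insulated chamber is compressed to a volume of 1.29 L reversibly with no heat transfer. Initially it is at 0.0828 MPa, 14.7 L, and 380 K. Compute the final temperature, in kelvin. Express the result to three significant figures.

For a reversible adiabat TV^(γ−1) is constant, so T₂ = T₁ (V₁/V₂)^(γ−1).
T₂ = 380 × (14.7/1.29)^(0.4) = 1006 K.

T₂ ≈ 1010 K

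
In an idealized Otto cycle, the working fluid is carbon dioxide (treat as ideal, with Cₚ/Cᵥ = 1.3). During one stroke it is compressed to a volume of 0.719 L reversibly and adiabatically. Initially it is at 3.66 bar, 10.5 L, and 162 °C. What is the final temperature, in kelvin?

T₂ ≈ 973 K

For a reversible adiabat TV^(γ−1) is constant, so T₂ = T₁ (V₁/V₂)^(γ−1).
T₁ = 162 °C = 435.1 K.
T₂ = 435.1 × (10.5/0.719)^(0.3) = 972.7 K.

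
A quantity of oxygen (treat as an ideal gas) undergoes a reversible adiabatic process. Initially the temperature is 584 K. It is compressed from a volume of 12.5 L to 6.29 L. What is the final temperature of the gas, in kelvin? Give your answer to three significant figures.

Adiabatic: T₁V₁^(γ−1) = T₂V₂^(γ−1) ⇒ T₂ = T₁ (V₁/V₂)^(γ−1).
For a diatomic ideal gas γ = 7/5, so γ−1 = 2/5.
T₂ = 584 × (12.5/6.29)^(2/5) = 768.6 K.

T₂ ≈ 769 K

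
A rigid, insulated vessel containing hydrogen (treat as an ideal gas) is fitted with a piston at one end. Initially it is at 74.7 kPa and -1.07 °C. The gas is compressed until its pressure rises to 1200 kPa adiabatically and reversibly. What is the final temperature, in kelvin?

T₂ ≈ 601 K

Adiabatic: T₂/T₁ = (P₂/P₁)^((γ−1)/γ).
For a diatomic ideal gas γ = 7/5, so (γ−1)/γ = 2/7.
T₁ = -1.07 °C = 272.1 K.
T₂ = 272.1 × (1200/74.7)^(2/7) = 601.5 K.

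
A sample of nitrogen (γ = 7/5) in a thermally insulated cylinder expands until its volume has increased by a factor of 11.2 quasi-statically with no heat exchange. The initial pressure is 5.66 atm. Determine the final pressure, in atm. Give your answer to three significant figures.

P₂ ≈ 0.192 atm

Since PV^γ is constant along a reversible adiabat, P₂ = P₁ (V₁/V₂)^γ.
P₂ = 5.66 × (1/11.2)^(7/5) = 0.1923 atm.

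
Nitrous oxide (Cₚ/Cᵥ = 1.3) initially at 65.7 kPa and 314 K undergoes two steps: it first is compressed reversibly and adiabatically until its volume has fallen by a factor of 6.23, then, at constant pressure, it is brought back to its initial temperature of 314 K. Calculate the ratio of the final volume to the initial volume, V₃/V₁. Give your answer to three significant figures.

Adiabatic step: V₂/V₁ = 0.1605; T₂ = T₁·6.23^(0.3) = 543.6 K.
Isobaric step: V₃/V₂ = T₃/T₂ = 314/543.6.
V₃/V₁ = (V₂/V₁)(V₃/V₂) = 0.1605 × (314/543.6) = 0.09272.

V₃/V₁ ≈ 0.0927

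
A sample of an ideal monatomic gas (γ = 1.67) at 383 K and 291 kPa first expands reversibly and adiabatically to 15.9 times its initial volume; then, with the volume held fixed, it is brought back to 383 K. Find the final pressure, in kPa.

Adiabatic step (PV^γ = const): P₂ = 291×(1/15.9)^(1.67) = 2.868 kPa; T₂ = 383×(1/15.9)^(0.67) = 60.02 K.
Isochoric: P₃ = P₂(T₃/T₂) = 2.868 × (383/60.02) = 18.3 kPa.

P₃ ≈ 18.3 kPa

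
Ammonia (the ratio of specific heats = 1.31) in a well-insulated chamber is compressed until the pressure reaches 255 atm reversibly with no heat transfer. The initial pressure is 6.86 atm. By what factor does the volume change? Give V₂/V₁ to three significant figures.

V₂/V₁ ≈ 0.0633

From PV^γ = const, V₂/V₁ = (P₁/P₂)^(1/γ).
V₂/V₁ = (6.86/255)^(0.763) = 0.06329.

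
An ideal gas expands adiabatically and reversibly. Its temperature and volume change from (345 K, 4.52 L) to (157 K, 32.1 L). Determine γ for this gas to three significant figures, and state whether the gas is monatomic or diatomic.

γ ≈ 1.40; diatomic

TV^(γ−1) = const ⇒ γ − 1 = ln(T₂/T₁) / ln(V₁/V₂).
γ = 1 + ln(157/345) / ln(4.52/32.1) = 1.402.
γ ≈ 1.40 is close to 7/5, so the gas is diatomic.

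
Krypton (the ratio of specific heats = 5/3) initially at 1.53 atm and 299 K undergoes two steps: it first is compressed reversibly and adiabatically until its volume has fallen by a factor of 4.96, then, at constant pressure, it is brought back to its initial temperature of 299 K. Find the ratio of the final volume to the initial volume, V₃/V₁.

V₃/V₁ ≈ 0.0693

Adiabatic step: V₂/V₁ = 0.2016; T₂ = T₁·4.96^(2/3) = 869.6 K.
Isobaric step: V₃/V₂ = T₃/T₂ = 299/869.6.
V₃/V₁ = (V₂/V₁)(V₃/V₂) = 0.2016 × (299/869.6) = 0.06932.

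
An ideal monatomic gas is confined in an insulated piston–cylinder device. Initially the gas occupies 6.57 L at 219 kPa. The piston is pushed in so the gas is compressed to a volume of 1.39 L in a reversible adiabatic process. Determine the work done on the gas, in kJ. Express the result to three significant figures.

W ≈ 3.92 kJ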